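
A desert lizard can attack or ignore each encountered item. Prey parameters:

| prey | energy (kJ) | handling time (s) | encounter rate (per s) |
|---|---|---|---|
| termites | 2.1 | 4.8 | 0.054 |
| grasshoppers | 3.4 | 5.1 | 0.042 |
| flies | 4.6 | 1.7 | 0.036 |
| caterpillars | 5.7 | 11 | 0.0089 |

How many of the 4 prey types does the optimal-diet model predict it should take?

E/h in descending order: flies 2.71, grasshoppers 0.667, caterpillars 0.518, termites 0.438 kJ/s. The optimal diet is the largest prefix of this list for which every included type satisfies E_i/h_i > R on the types above it.
Rate on top 1: 0.156. grasshoppers: 0.667 > 0.156 → include.
Rate on top 2: 0.2418. caterpillars: 0.518 > 0.2418 → include.
Rate on top 3: 0.2615. termites: 0.438 > 0.2615 → include.
Optimal diet: flies, grasshoppers, caterpillars, termites — 4 of 4 types.

4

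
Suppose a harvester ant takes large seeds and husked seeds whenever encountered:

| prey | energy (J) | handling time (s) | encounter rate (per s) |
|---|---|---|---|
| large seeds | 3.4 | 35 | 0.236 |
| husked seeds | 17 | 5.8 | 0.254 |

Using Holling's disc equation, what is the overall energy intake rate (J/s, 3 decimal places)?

0.477 J/s

R = Σλ_iE_i / (1 + Σλ_ih_i)
Numerator: 0.236×3.4 + 0.254×17 = 5.12
Denominator: 1 + 0.236×35 + 0.254×5.8 = 10.73
R = 5.12/10.73 = 0.4771 J/s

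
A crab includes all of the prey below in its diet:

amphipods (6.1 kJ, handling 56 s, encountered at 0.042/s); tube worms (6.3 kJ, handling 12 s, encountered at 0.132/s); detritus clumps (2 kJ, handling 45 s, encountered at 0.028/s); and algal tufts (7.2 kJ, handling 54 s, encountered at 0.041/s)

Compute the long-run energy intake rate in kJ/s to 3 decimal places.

0.171 kJ/s

Energy encountered per unit search time: 0.042×6.1 + 0.132×6.3 + 0.028×2 + 0.041×7.2 = 1.439 kJ/s.
Handling time per unit search time: 0.042×56 + 0.132×12 + 0.028×45 + 0.041×54 = 7.41.
Rate = 1.439/(1 + 7.41) = 0.1711 kJ/s.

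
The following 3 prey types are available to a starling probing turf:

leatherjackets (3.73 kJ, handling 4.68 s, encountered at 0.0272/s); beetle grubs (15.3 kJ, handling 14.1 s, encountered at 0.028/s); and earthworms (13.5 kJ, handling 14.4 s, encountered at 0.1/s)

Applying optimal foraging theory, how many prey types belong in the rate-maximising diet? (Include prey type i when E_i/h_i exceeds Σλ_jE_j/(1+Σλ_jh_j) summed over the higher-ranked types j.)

3

Rank by E/h (kJ/s): beetle grubs 1.09, earthworms 0.938, leatherjackets 0.797. Include each in turn until the next type's E/h falls below the running intake rate.
Rate on top 1: 0.3071. earthworms: 0.938 > 0.3071 → include.
Rate on top 2: 0.6273. leatherjackets: 0.797 > 0.6273 → include.
Optimal diet: beetle grubs, earthworms, leatherjackets — 3 of 3 types.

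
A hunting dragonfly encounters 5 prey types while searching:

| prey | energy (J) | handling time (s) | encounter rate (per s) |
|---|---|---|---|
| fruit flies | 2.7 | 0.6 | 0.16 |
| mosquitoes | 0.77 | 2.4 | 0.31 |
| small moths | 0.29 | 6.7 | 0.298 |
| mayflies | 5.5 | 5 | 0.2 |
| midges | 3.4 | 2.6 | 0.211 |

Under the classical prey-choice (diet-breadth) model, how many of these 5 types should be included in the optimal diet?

3

E/h in descending order: fruit flies 4.5, midges 1.31, mayflies 1.1, mosquitoes 0.321, small moths 0.0433 J/s. The optimal diet is the largest prefix of this list for which every included type satisfies E_i/h_i > R on the types above it.
Rate on top 1: 0.3942. midges: 1.31 > 0.3942 → include.
Rate on top 2: 0.6989. mayflies: 1.1 > 0.6989 → include.
Rate on top 3: 0.8506. mosquitoes: 0.321 < 0.8506 → exclude; stop.
Optimal diet: fruit flies, midges, mayflies — 3 of 5 types.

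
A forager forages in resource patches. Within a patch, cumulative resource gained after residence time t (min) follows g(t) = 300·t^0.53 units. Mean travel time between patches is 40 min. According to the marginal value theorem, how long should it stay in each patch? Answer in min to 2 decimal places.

45.11 min

By the marginal value theorem, leave when the instantaneous gain rate g'(t) equals the habitat-wide average g(t)/(T + t).
g'(t) = 0.53·300·t^-0.47. Setting 0.53·300·t^-0.47 = 300·t^0.53/(40+t) gives 0.53(40+t) = t, so 0.47·t = 0.53×40.
t* = 0.53×40/0.47 = 45.11 min.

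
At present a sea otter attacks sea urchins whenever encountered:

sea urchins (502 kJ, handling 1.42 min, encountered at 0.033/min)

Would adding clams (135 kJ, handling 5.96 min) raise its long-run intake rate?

Intake rate on the current diet: R = (0.033×502) / (1 + 0.033×1.42) = 16.57/1.047 = 15.82 kJ/min.
Profitability of clams: 135/5.96 = 22.65 kJ/min.
Since 22.65 > R, including clams increases the long-run rate.

Yes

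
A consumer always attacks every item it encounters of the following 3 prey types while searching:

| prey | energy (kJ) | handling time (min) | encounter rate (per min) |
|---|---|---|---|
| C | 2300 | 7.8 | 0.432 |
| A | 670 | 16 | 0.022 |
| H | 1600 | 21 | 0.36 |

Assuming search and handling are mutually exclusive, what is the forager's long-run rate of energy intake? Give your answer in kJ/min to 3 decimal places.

R = (0.432×2300 + 0.022×670 + 0.36×1600) / (1 + 0.432×7.8 + 0.022×16 + 0.36×21) = 1584/12.28 = 129 kJ/min.

129.001 kJ/min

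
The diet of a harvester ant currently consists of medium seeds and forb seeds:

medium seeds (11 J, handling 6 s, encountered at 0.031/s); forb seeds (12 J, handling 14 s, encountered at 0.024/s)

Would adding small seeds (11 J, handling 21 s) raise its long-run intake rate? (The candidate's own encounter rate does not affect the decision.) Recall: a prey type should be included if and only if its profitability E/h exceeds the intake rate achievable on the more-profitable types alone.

Yes

Intake rate on the current diet: R = (0.031×11 + 0.024×12) / (1 + 0.031×6 + 0.024×14) = 0.629/1.522 = 0.4133 J/s.
small seeds: E/h = 11/21 = 0.5238 J/s.
0.5238 > 0.4133, so adding small seeds raises the average — include it.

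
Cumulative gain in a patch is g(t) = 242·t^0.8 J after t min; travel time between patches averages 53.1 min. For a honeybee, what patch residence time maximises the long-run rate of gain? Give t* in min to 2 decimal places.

212.40 min

Maximise g(t)/(T+t): set derivative to zero → g'(t)(T+t) = g(t).
g'(t) = 0.8·242·t^-0.2. Setting 0.8·242·t^-0.2 = 242·t^0.8/(53.1+t) gives 0.8(53.1+t) = t, so 0.20·t = 0.8×53.1.
t* = 0.8×53.1/0.20 = 212.4 min.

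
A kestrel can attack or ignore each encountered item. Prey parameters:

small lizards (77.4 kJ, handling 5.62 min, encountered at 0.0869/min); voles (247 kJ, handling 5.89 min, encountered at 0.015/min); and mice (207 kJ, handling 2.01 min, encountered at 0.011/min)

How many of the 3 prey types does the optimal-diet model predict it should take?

3

E/h in descending order: mice 103, voles 41.9, small lizards 13.8 kJ/min. The optimal diet is the largest prefix of this list for which every included type satisfies E_i/h_i > R on the types above it.
Rate on top 1: 2.228. voles: 41.9 > 2.228 → include.
Rate on top 2: 5.387. small lizards: 13.8 > 5.387 → include.
Optimal diet: mice, voles, small lizards — 3 of 3 types.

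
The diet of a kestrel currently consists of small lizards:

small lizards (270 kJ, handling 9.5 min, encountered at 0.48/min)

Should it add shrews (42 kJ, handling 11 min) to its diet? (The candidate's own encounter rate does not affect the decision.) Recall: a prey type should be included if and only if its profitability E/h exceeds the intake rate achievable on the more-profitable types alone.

No

Intake rate on the current diet: R = (0.48×270) / (1 + 0.48×9.5) = 129.6/5.56 = 23.31 kJ/min.
Profitability of shrews: 42/11 = 3.818 kJ/min.
3.818 < 23.31, so adding shrews would lower the average — exclude it.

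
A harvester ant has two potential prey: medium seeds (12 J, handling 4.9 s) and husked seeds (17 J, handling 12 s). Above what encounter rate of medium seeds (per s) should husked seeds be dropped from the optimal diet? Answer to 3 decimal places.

0.280 per s

At the threshold, the rate on medium seeds alone equals the profitability of husked seeds: λ·12/(1 + λ·4.9) = 17/12 = 1.417.
Rearranging, λ(12 − 1.417×4.9) = 1.417, so λ = 1.417/5.058 = 0.2801 per s.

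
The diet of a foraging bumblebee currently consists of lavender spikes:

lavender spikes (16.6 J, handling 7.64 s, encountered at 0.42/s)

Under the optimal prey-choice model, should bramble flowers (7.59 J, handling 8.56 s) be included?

No

Current rate: (0.42×16.6)/(1 + 0.42×7.64) = 1.657 J/s.
Profitability of bramble flowers: 7.59/8.56 = 0.8867 J/s.
0.8867 < 1.657, so adding bramble flowers would lower the average — exclude it.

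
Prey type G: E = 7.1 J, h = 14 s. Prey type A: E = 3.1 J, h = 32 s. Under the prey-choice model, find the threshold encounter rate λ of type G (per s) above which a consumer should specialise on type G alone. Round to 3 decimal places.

0.017 per s

Drop type A once their profitability E₂/h₂ falls below the rate achievable on type G alone: E₂/h₂ = λE₁/(1 + λh₁).
Solve for λ: λE₁h₂ = E₂(1 + λh₁) → λ(E₁h₂ − E₂h₁) = E₂ → λ = E₂/(E₁h₂ − E₂h₁).
λ = 3.1/(7.1×32 − 3.1×14) = 3.1/183.8 = 0.01687 per s.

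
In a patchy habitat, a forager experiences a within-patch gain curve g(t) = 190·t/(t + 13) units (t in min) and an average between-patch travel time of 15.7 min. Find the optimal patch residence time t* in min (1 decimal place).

By the marginal value theorem, leave when the instantaneous gain rate g'(t) equals the habitat-wide average g(t)/(T + t).
g'(t) = 190·13/(t + 13)². Setting 190·13/(t+13)² = 190t/[(t+13)(15.7+t)] gives 13(15.7+t) = t(t+13), so t² = 13×15.7 = 204.1.
t* = √204.1 = 14.29 min.

14.3 min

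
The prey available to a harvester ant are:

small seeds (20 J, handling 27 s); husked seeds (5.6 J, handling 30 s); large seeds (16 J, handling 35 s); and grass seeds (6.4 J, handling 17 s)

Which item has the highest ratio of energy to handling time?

small seeds

Profitability E/h (J/s): small seeds = 20/27 = 0.741, husked seeds = 5.6/30 = 0.187, large seeds = 16/35 = 0.457, grass seeds = 6.4/17 = 0.376.
Ranked: small seeds > large seeds > grass seeds > husked seeds.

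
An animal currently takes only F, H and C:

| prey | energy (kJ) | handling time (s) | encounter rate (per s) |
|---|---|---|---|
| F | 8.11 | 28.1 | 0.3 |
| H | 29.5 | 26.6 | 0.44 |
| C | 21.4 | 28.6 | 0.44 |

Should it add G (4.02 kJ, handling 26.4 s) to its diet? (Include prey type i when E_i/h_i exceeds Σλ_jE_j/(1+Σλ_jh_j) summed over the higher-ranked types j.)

On F, H and C alone, R = ΣλE/(1+Σλh) = 24.83/33.72 = 0.7364 kJ/s.
Profitability of G: 4.02/26.4 = 0.1523 kJ/s.
0.1523 < 0.7364, so adding G would lower the average — exclude it.

No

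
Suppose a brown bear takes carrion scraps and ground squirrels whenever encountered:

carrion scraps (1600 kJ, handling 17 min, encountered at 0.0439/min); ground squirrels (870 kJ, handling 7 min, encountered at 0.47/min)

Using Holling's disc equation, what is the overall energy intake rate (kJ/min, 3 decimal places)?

95.137 kJ/min

R = Σλ_iE_i / (1 + Σλ_ih_i)
Numerator: 0.0439×1600 + 0.47×870 = 479.1
Denominator: 1 + 0.0439×17 + 0.47×7 = 5.036
R = 479.1/5.036 = 95.14 kJ/min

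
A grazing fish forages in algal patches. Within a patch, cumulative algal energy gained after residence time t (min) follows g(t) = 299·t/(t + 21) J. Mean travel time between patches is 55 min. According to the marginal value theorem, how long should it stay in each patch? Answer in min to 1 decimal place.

34.0 min

By the marginal value theorem, leave when the instantaneous gain rate g'(t) equals the habitat-wide average g(t)/(T + t).
g'(t) = 299·21/(t + 21)². Setting 299·21/(t+21)² = 299t/[(t+21)(55+t)] gives 21(55+t) = t(t+21), so t² = 21×55 = 1155.
t* = √1155 = 33.99 min.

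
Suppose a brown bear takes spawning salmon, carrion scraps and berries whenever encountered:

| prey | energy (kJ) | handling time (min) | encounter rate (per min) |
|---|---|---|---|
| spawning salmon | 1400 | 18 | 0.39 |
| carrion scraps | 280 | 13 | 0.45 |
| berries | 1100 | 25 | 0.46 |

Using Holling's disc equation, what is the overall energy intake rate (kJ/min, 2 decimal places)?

46.43 kJ/min

R = Σλ_iE_i / (1 + Σλ_ih_i)
Numerator: 0.39×1400 + 0.45×280 + 0.46×1100 = 1178
Denominator: 1 + 0.39×18 + 0.45×13 + 0.46×25 = 25.37
R = 1178/25.37 = 46.43 kJ/min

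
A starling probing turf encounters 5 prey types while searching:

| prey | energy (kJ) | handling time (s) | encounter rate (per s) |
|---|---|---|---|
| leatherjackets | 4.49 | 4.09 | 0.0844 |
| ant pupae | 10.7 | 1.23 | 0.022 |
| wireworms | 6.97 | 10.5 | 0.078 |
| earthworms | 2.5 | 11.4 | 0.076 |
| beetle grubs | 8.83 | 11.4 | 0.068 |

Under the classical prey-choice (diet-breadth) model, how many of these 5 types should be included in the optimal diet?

E/h in descending order: ant pupae 8.7, leatherjackets 1.1, beetle grubs 0.775, wireworms 0.664, earthworms 0.219 kJ/s. The optimal diet is the largest prefix of this list for which every included type satisfies E_i/h_i > R on the types above it.
Rate on top 1: 0.2292. leatherjackets: 1.1 > 0.2292 → include.
Rate on top 2: 0.4477. beetle grubs: 0.775 > 0.4477 → include.
Rate on top 3: 0.5657. wireworms: 0.664 > 0.5657 → include.
Rate on top 4: 0.5928. earthworms: 0.219 < 0.5928 → exclude; stop.
Optimal diet: ant pupae, leatherjackets, beetle grubs, wireworms — 4 of 5 types.

4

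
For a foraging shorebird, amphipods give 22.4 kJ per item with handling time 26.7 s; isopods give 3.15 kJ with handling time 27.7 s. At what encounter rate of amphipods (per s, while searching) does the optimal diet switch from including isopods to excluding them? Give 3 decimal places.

0.006 per s

At the threshold, the rate on amphipods alone equals the profitability of isopods: λ·22.4/(1 + λ·26.7) = 3.15/27.7 = 0.1137.
Rearranging, λ(22.4 − 0.1137×26.7) = 0.1137, so λ = 0.1137/19.36 = 0.005873 per s.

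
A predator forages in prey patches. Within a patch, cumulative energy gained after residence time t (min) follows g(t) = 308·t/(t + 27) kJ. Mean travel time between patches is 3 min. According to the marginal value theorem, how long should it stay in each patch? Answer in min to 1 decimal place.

Maximise g(t)/(T+t): set derivative to zero → g'(t)(T+t) = g(t).
g'(t) = 308·27/(t + 27)². Setting 308·27/(t+27)² = 308t/[(t+27)(3+t)] gives 27(3+t) = t(t+27), so t² = 27×3 = 81.
t* = √81 = 9 min.

9.0 min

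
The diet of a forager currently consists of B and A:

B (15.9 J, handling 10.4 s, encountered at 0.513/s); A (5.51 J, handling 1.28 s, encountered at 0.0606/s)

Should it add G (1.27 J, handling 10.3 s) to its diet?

No

Intake rate on the current diet: R = (0.513×15.9 + 0.0606×5.51) / (1 + 0.513×10.4 + 0.0606×1.28) = 8.491/6.413 = 1.324 J/s.
Profitability of G: 1.27/10.3 = 0.1233 J/s.
0.1233 < 1.324, so adding G would lower the average — exclude it.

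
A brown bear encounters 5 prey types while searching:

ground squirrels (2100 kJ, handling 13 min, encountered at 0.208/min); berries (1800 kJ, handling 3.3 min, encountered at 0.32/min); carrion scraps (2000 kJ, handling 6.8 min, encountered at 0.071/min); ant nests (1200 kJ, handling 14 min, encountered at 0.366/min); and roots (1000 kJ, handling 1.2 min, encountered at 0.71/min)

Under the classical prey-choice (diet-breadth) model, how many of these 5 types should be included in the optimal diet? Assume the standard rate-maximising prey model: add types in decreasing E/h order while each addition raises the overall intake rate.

2

Rank by E/h (kJ/min): roots 833, berries 545, carrion scraps 294, ground squirrels 162, ant nests 85.7. Include each in turn until the next type's E/h falls below the running intake rate.
Rate on top 1: 383.4. berries: 545 > 383.4 → include.
Rate on top 2: 442.2. carrion scraps: 294 < 442.2 → exclude; stop.
Optimal diet: roots, berries — 2 of 5 types.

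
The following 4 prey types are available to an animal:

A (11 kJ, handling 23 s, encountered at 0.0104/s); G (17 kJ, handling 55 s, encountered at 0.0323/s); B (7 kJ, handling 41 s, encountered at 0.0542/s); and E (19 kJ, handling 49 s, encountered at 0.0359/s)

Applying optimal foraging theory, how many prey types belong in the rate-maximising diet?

3

Profitabilities (E/h, kJ/s): A 0.478, E 0.388, G 0.309, B 0.171. Add prey in this order while the next type's profitability exceeds the intake rate on those already taken.
Rate on top 1: 0.09232. E: 0.388 > 0.09232 → include.
Rate on top 2: 0.2657. G: 0.309 > 0.2657 → include.
Rate on top 3: 0.2818. B: 0.171 < 0.2818 → exclude; stop.
Optimal diet: A, E, G — 3 of 4 types.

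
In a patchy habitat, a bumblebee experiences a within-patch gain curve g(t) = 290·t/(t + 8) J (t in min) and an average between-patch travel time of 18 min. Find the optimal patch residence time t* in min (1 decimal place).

12.0 min

Optimal t* satisfies g'(t*) = g(t*)/(T + t*).
g'(t) = 290·8/(t + 8)². Setting 290·8/(t+8)² = 290t/[(t+8)(18+t)] gives 8(18+t) = t(t+8), so t² = 8×18 = 144.
t* = √144 = 12 min.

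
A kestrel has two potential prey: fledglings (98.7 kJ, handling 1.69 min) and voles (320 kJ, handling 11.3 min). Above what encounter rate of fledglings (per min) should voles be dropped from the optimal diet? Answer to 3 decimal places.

Drop voles once their profitability E₂/h₂ falls below the rate achievable on fledglings alone: E₂/h₂ = λE₁/(1 + λh₁).
Solve for λ: λE₁h₂ = E₂(1 + λh₁) → λ(E₁h₂ − E₂h₁) = E₂ → λ = E₂/(E₁h₂ − E₂h₁).
λ = 320/(98.7×11.3 − 320×1.69) = 320/574.5 = 0.557 per min.

0.557 per min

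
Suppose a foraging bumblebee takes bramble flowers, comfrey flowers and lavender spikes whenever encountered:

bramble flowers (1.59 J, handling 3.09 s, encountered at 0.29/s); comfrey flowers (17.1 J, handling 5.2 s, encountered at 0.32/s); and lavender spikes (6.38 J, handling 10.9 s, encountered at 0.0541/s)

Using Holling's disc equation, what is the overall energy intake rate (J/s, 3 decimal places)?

1.513 J/s

R = (0.29×1.59 + 0.32×17.1 + 0.0541×6.38) / (1 + 0.29×3.09 + 0.32×5.2 + 0.0541×10.9) = 6.278/4.15 = 1.513 J/s.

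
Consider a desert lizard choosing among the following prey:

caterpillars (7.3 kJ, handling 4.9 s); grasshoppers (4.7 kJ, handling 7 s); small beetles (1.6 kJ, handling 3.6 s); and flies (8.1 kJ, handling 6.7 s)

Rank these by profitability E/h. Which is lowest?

small beetles

In descending order of E/h:
caterpillars: 7.3/4.9 = 1.49 kJ/s
flies: 8.1/6.7 = 1.21 kJ/s
grasshoppers: 4.7/7 = 0.671 kJ/s
small beetles: 1.6/3.6 = 0.444 kJ/s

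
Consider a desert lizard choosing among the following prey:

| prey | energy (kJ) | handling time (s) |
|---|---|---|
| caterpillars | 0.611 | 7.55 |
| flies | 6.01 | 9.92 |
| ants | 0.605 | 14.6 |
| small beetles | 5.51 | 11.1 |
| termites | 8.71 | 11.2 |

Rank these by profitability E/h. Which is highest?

termites

Profitability E/h (kJ/s): caterpillars = 0.611/7.55 = 0.0809, flies = 6.01/9.92 = 0.606, ants = 0.605/14.6 = 0.0414, small beetles = 5.51/11.1 = 0.496, termites = 8.71/11.2 = 0.778.
Ranked: termites > flies > small beetles > caterpillars > ants.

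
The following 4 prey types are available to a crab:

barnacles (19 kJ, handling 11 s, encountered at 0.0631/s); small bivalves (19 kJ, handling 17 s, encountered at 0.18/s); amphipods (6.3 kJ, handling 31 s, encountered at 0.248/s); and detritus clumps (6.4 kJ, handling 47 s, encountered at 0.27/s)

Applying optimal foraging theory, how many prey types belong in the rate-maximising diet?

E/h in descending order: barnacles 1.73, small bivalves 1.12, amphipods 0.203, detritus clumps 0.136 kJ/s. The optimal diet is the largest prefix of this list for which every included type satisfies E_i/h_i > R on the types above it.
Rate on top 1: 0.7077. small bivalves: 1.12 > 0.7077 → include.
Rate on top 2: 0.9716. amphipods: 0.203 < 0.9716 → exclude; stop.
Optimal diet: barnacles, small bivalves — 2 of 4 types.

2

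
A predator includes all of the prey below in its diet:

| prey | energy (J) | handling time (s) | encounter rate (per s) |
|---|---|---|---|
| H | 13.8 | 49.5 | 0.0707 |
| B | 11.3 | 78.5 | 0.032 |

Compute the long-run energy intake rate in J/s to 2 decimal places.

0.19 J/s

Energy encountered per unit search time: 0.0707×13.8 + 0.032×11.3 = 1.337 J/s.
Handling time per unit search time: 0.0707×49.5 + 0.032×78.5 = 6.012.
Rate = 1.337/(1 + 6.012) = 0.1907 J/s.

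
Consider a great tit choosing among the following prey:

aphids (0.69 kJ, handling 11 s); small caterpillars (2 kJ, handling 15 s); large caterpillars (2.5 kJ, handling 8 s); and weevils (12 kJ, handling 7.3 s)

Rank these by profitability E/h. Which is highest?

Profitability E/h (kJ/s): aphids = 0.69/11 = 0.0627, small caterpillars = 2/15 = 0.133, large caterpillars = 2.5/8 = 0.312, weevils = 12/7.3 = 1.64.
Ranked: weevils > large caterpillars > small caterpillars > aphids.

weevils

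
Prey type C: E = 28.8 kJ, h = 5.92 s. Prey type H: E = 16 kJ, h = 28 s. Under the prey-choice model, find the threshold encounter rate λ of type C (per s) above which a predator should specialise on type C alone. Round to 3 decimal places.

0.022 per s

The zero-one rule: include type H iff E₂/h₂ > λE₁/(1+λh₁). Equality gives the switch point.
λE₁h₂ = E₂ + λE₂h₁ ⇒ λ = E₂/(E₁h₂ − E₂h₁) = 16/(806.4 − 94.72) = 0.02248 per s.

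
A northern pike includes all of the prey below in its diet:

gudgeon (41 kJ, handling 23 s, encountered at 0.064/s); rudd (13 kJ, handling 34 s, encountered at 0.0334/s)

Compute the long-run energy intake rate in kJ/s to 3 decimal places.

R = (0.064×41 + 0.0334×13) / (1 + 0.064×23 + 0.0334×34) = 3.058/3.608 = 0.8477 kJ/s.

0.848 kJ/s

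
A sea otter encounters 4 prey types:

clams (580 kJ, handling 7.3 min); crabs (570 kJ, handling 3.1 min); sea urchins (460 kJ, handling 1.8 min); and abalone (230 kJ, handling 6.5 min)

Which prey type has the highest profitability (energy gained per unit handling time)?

sea urchins

Profitability E/h (kJ/min): clams = 580/7.3 = 79.5, crabs = 570/3.1 = 184, sea urchins = 460/1.8 = 256, abalone = 230/6.5 = 35.4.
Ranked: sea urchins > crabs > clams > abalone.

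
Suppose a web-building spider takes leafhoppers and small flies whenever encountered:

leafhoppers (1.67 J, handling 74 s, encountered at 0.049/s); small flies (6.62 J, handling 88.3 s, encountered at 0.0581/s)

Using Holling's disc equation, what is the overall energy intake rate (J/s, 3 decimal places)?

R = (0.049×1.67 + 0.0581×6.62) / (1 + 0.049×74 + 0.0581×88.3) = 0.4665/9.756 = 0.04781 J/s.

0.048 J/s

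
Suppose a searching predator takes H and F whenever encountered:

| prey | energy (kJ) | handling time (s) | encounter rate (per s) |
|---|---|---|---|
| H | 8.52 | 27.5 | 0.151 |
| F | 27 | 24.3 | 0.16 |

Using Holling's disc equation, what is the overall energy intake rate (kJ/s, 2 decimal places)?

0.62 kJ/s

R = Σλ_iE_i / (1 + Σλ_ih_i)
Numerator: 0.151×8.52 + 0.16×27 = 5.607
Denominator: 1 + 0.151×27.5 + 0.16×24.3 = 9.04
R = 5.607/9.04 = 0.6202 kJ/s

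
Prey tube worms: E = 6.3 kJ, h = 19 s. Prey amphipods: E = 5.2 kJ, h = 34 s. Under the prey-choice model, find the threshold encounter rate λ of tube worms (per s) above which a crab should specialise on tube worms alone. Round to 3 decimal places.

0.045 per s

The zero-one rule: include amphipods iff E₂/h₂ > λE₁/(1+λh₁). Equality gives the switch point.
λE₁h₂ = E₂ + λE₂h₁ ⇒ λ = E₂/(E₁h₂ − E₂h₁) = 5.2/(214.2 − 98.8) = 0.04506 per s.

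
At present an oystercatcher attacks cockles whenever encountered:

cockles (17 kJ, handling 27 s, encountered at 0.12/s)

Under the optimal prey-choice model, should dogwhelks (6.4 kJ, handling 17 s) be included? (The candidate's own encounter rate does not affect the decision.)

On cockles alone, R = ΣλE/(1+Σλh) = 2.04/4.24 = 0.4811 kJ/s.
dogwhelks: E/h = 6.4/17 = 0.3765 kJ/s.
0.3765 < 0.4811, so adding dogwhelks would lower the average — exclude it.

No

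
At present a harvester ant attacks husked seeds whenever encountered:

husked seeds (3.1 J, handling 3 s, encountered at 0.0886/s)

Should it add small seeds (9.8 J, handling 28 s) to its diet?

Yes

Current rate: (0.0886×3.1)/(1 + 0.0886×3) = 0.217 J/s.
small seeds: E/h = 9.8/28 = 0.35 J/s.
Since 0.35 > R, including small seeds increases the long-run rate.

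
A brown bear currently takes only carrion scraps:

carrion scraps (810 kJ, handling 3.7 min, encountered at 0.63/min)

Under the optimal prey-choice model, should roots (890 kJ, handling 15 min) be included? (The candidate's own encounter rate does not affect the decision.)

No

Current rate: (0.63×810)/(1 + 0.63×3.7) = 153.2 kJ/min.
Profitability of roots: 890/15 = 59.33 kJ/min.
59.33 < 153.2, so adding roots would lower the average — exclude it.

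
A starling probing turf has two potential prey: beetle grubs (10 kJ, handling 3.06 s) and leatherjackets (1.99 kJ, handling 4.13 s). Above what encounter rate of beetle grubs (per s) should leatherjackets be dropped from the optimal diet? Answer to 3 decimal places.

The zero-one rule: include leatherjackets iff E₂/h₂ > λE₁/(1+λh₁). Equality gives the switch point.
λE₁h₂ = E₂ + λE₂h₁ ⇒ λ = E₂/(E₁h₂ − E₂h₁) = 1.99/(41.3 − 6.089) = 0.05652 per s.

0.057 per s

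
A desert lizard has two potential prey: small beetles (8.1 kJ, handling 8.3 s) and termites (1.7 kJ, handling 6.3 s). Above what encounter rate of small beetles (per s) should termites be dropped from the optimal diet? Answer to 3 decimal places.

0.046 per s

Drop termites once their profitability E₂/h₂ falls below the rate achievable on small beetles alone: E₂/h₂ = λE₁/(1 + λh₁).
Solve for λ: λE₁h₂ = E₂(1 + λh₁) → λ(E₁h₂ − E₂h₁) = E₂ → λ = E₂/(E₁h₂ − E₂h₁).
λ = 1.7/(8.1×6.3 − 1.7×8.3) = 1.7/36.92 = 0.04605 per s.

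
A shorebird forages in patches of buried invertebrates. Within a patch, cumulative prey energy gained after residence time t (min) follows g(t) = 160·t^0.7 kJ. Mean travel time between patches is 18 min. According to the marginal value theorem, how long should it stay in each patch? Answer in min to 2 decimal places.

42.00 min

Maximise g(t)/(T+t): set derivative to zero → g'(t)(T+t) = g(t).
g'(t) = 0.7·160·t^-0.3. Setting 0.7·160·t^-0.3 = 160·t^0.7/(18+t) gives 0.7(18+t) = t, so 0.30·t = 0.7×18.
t* = 0.7×18/0.30 = 42 min.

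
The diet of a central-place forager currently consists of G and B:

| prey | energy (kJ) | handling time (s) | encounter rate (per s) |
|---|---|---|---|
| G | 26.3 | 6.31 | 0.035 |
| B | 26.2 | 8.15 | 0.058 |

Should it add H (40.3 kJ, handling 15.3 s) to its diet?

Yes

Current rate: (0.035×26.3 + 0.058×26.2)/(1 + 0.035×6.31 + 0.058×8.15) = 1.441 kJ/s.
H: E/h = 40.3/15.3 = 2.634 kJ/s.
2.634 > 1.441, so adding H raises the average — include it.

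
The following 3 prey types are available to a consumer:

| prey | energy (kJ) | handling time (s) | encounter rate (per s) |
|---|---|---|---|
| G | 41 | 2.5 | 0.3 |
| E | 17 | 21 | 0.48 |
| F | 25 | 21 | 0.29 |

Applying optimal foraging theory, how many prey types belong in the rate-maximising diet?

Profitabilities (E/h, kJ/s): G 16.4, F 1.19, E 0.81. Add prey in this order while the next type's profitability exceeds the intake rate on those already taken.
Rate on top 1: 7.029. F: 1.19 < 7.029 → exclude; stop.
Optimal diet: G — 1 of 3 types.

1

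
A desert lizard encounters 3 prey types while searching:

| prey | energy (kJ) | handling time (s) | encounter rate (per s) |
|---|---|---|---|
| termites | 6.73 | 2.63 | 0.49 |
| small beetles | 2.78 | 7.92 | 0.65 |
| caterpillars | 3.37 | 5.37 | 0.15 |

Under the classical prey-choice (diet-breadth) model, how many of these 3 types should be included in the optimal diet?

Rank by E/h (kJ/s): termites 2.56, caterpillars 0.628, small beetles 0.351. Include each in turn until the next type's E/h falls below the running intake rate.
Rate on top 1: 1.441. caterpillars: 0.628 < 1.441 → exclude; stop.
Optimal diet: termites — 1 of 3 types.

1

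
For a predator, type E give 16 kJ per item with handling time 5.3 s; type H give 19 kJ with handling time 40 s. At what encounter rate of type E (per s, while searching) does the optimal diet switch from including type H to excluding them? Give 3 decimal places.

The zero-one rule: include type H iff E₂/h₂ > λE₁/(1+λh₁). Equality gives the switch point.
λE₁h₂ = E₂ + λE₂h₁ ⇒ λ = E₂/(E₁h₂ − E₂h₁) = 19/(640 − 100.7) = 0.03523 per s.

0.035 per s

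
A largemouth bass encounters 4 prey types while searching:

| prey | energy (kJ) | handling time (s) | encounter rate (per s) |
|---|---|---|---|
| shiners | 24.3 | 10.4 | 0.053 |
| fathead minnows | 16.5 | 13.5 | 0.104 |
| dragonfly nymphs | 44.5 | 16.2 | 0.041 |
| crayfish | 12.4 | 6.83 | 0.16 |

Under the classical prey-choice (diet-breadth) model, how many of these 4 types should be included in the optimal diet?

Profitabilities (E/h, kJ/s): dragonfly nymphs 2.75, shiners 2.34, crayfish 1.82, fathead minnows 1.22. Add prey in this order while the next type's profitability exceeds the intake rate on those already taken.
Rate on top 1: 1.096. shiners: 2.34 > 1.096 → include.
Rate on top 2: 1.405. crayfish: 1.82 > 1.405 → include.
Rate on top 3: 1.541. fathead minnows: 1.22 < 1.541 → exclude; stop.
Optimal diet: dragonfly nymphs, shiners, crayfish — 3 of 4 types.

3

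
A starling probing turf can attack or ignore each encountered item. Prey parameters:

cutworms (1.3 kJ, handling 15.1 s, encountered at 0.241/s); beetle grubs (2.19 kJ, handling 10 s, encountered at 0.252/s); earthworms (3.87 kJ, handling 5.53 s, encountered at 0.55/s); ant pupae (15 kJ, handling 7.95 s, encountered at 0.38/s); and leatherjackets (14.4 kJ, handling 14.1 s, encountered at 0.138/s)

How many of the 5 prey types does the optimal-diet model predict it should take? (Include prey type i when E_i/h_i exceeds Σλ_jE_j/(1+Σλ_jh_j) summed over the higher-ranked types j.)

1

Rank by E/h (kJ/s): ant pupae 1.89, leatherjackets 1.02, earthworms 0.7, beetle grubs 0.219, cutworms 0.0861. Include each in turn until the next type's E/h falls below the running intake rate.
Rate on top 1: 1.418. leatherjackets: 1.02 < 1.418 → exclude; stop.
Optimal diet: ant pupae — 1 of 5 types.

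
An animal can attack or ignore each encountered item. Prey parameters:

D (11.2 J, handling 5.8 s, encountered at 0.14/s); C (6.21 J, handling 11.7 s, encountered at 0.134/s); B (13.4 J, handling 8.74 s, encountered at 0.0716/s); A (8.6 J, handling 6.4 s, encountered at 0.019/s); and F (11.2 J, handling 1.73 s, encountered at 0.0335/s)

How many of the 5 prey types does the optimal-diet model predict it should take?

4

Rank by E/h (J/s): F 6.47, D 1.93, B 1.53, A 1.34, C 0.531. Include each in turn until the next type's E/h falls below the running intake rate.
Rate on top 1: 0.3546. D: 1.93 > 0.3546 → include.
Rate on top 2: 1.039. B: 1.53 > 1.039 → include.
Rate on top 3: 1.163. A: 1.34 > 1.163 → include.
Rate on top 4: 1.171. C: 0.531 < 1.171 → exclude; stop.
Optimal diet: F, D, B, A — 4 of 5 types.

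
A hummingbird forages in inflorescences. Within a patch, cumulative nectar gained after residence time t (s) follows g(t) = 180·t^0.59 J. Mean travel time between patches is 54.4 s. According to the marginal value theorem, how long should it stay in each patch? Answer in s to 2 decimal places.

By the marginal value theorem, leave when the instantaneous gain rate g'(t) equals the habitat-wide average g(t)/(T + t).
g'(t) = 0.59·180·t^-0.41. Setting 0.59·180·t^-0.41 = 180·t^0.59/(54.4+t) gives 0.59(54.4+t) = t, so 0.41·t = 0.59×54.4.
t* = 0.59×54.4/0.41 = 78.28 s.

78.28 s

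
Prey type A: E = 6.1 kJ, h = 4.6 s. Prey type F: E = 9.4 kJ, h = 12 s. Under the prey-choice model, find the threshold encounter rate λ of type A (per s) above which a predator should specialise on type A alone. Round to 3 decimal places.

0.314 per s

At the threshold, the rate on type A alone equals the profitability of type F: λ·6.1/(1 + λ·4.6) = 9.4/12 = 0.7833.
Rearranging, λ(6.1 − 0.7833×4.6) = 0.7833, so λ = 0.7833/2.497 = 0.3138 per s.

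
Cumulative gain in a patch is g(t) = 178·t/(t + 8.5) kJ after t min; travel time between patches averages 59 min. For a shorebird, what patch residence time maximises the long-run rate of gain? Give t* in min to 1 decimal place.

By the marginal value theorem, leave when the instantaneous gain rate g'(t) equals the habitat-wide average g(t)/(T + t).
g'(t) = 178·8.5/(t + 8.5)². Setting 178·8.5/(t+8.5)² = 178t/[(t+8.5)(59+t)] gives 8.5(59+t) = t(t+8.5), so t² = 8.5×59 = 501.5.
t* = √501.5 = 22.39 min.

22.4 min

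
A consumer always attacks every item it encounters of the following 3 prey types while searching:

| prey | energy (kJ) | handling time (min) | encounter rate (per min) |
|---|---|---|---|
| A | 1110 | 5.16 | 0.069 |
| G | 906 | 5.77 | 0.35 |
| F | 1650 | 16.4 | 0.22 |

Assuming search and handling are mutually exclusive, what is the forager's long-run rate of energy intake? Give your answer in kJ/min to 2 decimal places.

Energy encountered per unit search time: 0.069×1110 + 0.35×906 + 0.22×1650 = 756.7 kJ/min.
Handling time per unit search time: 0.069×5.16 + 0.35×5.77 + 0.22×16.4 = 5.984.
Rate = 756.7/(1 + 5.984) = 108.4 kJ/min.

108.35 kJ/min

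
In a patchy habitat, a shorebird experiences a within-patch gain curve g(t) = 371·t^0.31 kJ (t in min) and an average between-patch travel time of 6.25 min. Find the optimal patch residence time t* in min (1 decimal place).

2.8 min

By the marginal value theorem, leave when the instantaneous gain rate g'(t) equals the habitat-wide average g(t)/(T + t).
g'(t) = 0.31·371·t^-0.69. Setting 0.31·371·t^-0.69 = 371·t^0.31/(6.25+t) gives 0.31(6.25+t) = t, so 0.69·t = 0.31×6.25.
t* = 0.31×6.25/0.69 = 2.808 min.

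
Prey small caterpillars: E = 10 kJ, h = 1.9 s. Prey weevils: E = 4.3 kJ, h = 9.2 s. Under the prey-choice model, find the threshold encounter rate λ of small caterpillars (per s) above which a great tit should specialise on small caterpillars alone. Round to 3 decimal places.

The zero-one rule: include weevils iff E₂/h₂ > λE₁/(1+λh₁). Equality gives the switch point.
λE₁h₂ = E₂ + λE₂h₁ ⇒ λ = E₂/(E₁h₂ − E₂h₁) = 4.3/(92 − 8.17) = 0.05129 per s.

0.051 per s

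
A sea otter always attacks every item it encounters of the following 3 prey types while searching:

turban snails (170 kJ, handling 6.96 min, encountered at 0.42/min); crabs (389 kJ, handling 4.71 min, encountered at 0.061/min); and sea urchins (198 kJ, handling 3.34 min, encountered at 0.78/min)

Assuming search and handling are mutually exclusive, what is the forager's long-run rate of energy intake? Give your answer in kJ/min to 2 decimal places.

36.62 kJ/min

R = Σλ_iE_i / (1 + Σλ_ih_i)
Numerator: 0.42×170 + 0.061×389 + 0.78×198 = 249.6
Denominator: 1 + 0.42×6.96 + 0.061×4.71 + 0.78×3.34 = 6.816
R = 249.6/6.816 = 36.62 kJ/min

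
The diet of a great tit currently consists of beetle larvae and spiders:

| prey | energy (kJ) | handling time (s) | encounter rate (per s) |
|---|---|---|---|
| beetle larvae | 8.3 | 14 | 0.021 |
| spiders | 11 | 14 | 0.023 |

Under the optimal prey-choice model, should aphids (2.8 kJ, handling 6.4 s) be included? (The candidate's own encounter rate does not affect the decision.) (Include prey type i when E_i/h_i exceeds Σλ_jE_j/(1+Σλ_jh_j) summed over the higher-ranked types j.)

Yes

Current rate: (0.021×8.3 + 0.023×11)/(1 + 0.021×14 + 0.023×14) = 0.2644 kJ/s.
aphids: E/h = 2.8/6.4 = 0.4375 kJ/s.
0.4375 > 0.2644, so adding aphids raises the average — include it.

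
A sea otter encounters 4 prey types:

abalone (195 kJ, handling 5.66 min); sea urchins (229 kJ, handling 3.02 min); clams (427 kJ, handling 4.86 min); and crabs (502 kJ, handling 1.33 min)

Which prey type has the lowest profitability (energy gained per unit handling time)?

abalone

Profitability E/h (kJ/min): abalone = 195/5.66 = 34.5, sea urchins = 229/3.02 = 75.8, clams = 427/4.86 = 87.9, crabs = 502/1.33 = 377.
Ranked: crabs > clams > sea urchins > abalone.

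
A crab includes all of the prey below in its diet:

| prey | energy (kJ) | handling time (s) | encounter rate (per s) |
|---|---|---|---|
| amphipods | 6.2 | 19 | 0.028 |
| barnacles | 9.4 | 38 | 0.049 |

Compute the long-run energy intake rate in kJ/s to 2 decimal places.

0.19 kJ/s

Energy encountered per unit search time: 0.028×6.2 + 0.049×9.4 = 0.6342 kJ/s.
Handling time per unit search time: 0.028×19 + 0.049×38 = 2.394.
Rate = 0.6342/(1 + 2.394) = 0.1869 kJ/s.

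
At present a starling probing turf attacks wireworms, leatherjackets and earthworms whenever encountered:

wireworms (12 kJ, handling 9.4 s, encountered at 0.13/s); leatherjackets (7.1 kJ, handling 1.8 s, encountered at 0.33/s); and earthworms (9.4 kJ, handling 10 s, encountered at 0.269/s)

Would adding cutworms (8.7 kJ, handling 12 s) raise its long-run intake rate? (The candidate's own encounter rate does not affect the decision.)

No

On wireworms, leatherjackets and earthworms alone, R = ΣλE/(1+Σλh) = 6.432/5.506 = 1.168 kJ/s.
cutworms: E/h = 8.7/12 = 0.725 kJ/s.
Since 0.725 < R, time spent handling cutworms is better spent searching.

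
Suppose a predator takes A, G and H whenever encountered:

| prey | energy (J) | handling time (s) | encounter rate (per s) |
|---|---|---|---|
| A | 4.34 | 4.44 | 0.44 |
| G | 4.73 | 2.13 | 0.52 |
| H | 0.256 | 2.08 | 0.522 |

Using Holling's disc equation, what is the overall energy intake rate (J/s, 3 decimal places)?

R = Σλ_iE_i / (1 + Σλ_ih_i)
Numerator: 0.44×4.34 + 0.52×4.73 + 0.522×0.256 = 4.503
Denominator: 1 + 0.44×4.44 + 0.52×2.13 + 0.522×2.08 = 5.147
R = 4.503/5.147 = 0.8749 J/s

0.875 J/s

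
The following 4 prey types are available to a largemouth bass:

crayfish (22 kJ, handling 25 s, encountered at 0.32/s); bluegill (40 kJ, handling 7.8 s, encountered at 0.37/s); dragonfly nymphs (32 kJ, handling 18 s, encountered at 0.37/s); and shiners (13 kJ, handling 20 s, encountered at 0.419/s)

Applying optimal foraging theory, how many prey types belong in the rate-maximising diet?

Rank by E/h (kJ/s): bluegill 5.13, dragonfly nymphs 1.78, crayfish 0.88, shiners 0.65. Include each in turn until the next type's E/h falls below the running intake rate.
Rate on top 1: 3.809. dragonfly nymphs: 1.78 < 3.809 → exclude; stop.
Optimal diet: bluegill — 1 of 4 types.

1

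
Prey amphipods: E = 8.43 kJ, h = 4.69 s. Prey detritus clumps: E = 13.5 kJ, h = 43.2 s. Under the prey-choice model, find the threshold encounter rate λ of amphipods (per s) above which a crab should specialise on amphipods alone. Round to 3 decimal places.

0.045 per s

Drop detritus clumps once their profitability E₂/h₂ falls below the rate achievable on amphipods alone: E₂/h₂ = λE₁/(1 + λh₁).
Solve for λ: λE₁h₂ = E₂(1 + λh₁) → λ(E₁h₂ − E₂h₁) = E₂ → λ = E₂/(E₁h₂ − E₂h₁).
λ = 13.5/(8.43×43.2 − 13.5×4.69) = 13.5/300.9 = 0.04487 per s.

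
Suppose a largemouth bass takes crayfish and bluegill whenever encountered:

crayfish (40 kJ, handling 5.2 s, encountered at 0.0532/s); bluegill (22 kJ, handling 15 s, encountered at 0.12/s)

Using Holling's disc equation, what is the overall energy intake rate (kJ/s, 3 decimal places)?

R = (0.0532×40 + 0.12×22) / (1 + 0.0532×5.2 + 0.12×15) = 4.768/3.077 = 1.55 kJ/s.

1.550 kJ/s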